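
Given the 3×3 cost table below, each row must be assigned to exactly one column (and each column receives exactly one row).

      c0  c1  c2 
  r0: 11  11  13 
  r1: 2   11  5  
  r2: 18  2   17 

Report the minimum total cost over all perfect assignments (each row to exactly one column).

optimal assignment: row0→col2 (cost 13), row1→col0 (cost 2), row2→col1 (cost 2)
total = 13 + 2 + 2 = 17

Minimum assignment cost: 17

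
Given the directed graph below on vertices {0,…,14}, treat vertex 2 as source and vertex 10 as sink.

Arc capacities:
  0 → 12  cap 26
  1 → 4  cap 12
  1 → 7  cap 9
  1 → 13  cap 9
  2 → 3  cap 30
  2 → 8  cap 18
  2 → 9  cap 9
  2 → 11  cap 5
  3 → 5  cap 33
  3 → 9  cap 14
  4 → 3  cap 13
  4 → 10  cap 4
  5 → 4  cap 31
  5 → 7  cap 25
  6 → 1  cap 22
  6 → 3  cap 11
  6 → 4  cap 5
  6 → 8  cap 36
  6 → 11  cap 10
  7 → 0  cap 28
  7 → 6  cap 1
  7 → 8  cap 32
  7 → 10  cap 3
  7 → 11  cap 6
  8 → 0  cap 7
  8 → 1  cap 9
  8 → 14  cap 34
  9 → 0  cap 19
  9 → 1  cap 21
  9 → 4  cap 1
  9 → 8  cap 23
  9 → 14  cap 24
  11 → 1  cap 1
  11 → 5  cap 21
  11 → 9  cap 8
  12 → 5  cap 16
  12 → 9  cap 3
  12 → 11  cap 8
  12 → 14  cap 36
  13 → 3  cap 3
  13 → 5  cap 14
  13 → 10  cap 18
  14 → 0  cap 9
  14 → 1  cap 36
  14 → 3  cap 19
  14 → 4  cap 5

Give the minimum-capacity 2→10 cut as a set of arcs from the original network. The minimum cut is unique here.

augment #1: 2→9→4→10 push 1
augment #2: 2→3→5→4→10 push 3
augment #3: 2→3→5→7→10 push 3
augment #4: 2→8→1→13→10 push 9
max flow = 16; residual-reachable set from 2 gives S-side
cut edges (S→T): {(1,13), (4,10), (7,10)} total cap 16

Min-cut arcs: {(1,13), (4,10), (7,10)} (total capacity 16)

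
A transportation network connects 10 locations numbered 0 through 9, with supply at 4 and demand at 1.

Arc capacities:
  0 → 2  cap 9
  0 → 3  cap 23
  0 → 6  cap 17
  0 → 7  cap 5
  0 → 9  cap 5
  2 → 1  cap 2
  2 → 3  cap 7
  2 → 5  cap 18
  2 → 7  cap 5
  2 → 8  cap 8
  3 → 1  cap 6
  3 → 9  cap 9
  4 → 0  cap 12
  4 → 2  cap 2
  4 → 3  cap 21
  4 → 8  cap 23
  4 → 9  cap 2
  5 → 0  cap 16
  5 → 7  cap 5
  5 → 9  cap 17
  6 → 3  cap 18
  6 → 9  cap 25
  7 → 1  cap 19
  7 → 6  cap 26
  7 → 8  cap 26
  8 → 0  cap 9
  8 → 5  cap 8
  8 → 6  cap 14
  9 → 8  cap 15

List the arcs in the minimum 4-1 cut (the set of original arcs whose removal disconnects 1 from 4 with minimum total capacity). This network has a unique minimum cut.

Min-cut arcs: {(0,7), (2,1), (2,7), (3,1), (5,7)} (total capacity 23)

augment #1: 4→2→1 push 2
augment #2: 4→3→1 push 6
augment #3: 4→0→7→1 push 5
augment #4: 4→0→2→7→1 push 5
augment #5: 4→8→5→7→1 push 5
max flow = 23; residual-reachable set from 4 gives S-side
cut edges (S→T): {(0,7), (2,1), (2,7), (3,1), (5,7)} total cap 23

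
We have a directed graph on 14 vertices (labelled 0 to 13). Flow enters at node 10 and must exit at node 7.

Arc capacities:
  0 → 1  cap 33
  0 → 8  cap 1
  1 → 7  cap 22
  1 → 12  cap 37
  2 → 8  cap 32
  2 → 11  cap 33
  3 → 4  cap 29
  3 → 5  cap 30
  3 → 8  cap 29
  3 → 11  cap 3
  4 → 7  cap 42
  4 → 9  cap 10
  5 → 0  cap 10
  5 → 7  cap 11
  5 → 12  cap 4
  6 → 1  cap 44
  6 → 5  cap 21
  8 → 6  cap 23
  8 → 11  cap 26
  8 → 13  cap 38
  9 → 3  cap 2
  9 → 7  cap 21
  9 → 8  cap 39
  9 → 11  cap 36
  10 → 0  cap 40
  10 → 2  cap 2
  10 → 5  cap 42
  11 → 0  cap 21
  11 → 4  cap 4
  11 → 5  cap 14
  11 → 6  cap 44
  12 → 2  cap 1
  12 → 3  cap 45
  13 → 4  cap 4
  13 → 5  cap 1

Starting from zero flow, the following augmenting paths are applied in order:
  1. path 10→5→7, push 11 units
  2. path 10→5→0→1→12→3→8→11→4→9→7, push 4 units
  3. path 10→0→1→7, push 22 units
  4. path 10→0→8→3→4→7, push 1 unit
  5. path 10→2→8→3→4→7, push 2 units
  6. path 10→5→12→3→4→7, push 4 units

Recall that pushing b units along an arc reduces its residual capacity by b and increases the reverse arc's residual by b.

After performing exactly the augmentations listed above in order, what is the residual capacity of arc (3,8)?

after path 1 (10→5→7, push 11): res(3,8)=29
after path 2 (10→5→0→1→12→3→8→11→4→9→7, push 4): res(3,8)=25
after path 3 (10→0→1→7, push 22): res(3,8)=25
after path 4 (10→0→8→3→4→7, push 1): res(3,8)=26
after path 5 (10→2→8→3→4→7, push 2): res(3,8)=28
after path 6 (10→5→12→3→4→7, push 4): res(3,8)=28

Residual capacity of (3,8): 28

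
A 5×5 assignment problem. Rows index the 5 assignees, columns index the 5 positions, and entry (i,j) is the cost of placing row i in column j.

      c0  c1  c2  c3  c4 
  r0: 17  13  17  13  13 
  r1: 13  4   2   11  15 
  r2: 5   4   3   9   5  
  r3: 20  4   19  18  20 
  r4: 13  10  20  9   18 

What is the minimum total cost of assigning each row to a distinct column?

optimal assignment: row0→col4 (cost 13), row1→col2 (cost 2), row2→col0 (cost 5), row3→col1 (cost 4), row4→col3 (cost 9)
total = 13 + 2 + 5 + 4 + 9 = 33

Minimum assignment cost: 33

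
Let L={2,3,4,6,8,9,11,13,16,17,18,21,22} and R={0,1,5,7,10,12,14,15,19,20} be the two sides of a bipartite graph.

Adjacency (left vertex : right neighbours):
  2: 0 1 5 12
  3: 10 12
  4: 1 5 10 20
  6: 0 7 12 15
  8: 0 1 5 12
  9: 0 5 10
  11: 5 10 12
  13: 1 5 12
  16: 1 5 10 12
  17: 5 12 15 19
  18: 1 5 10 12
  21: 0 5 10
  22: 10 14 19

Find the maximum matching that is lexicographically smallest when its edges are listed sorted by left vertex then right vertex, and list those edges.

Lex-smallest maximum matching: {(2,0), (3,10), (4,20), (6,7), (8,1), (9,5), (11,12), (17,15), (22,14)}

|M| = 9 (so the lex-smallest maximum matching has 9 edges)
process left vertices in ascending order; for each, take the smallest-labelled available neighbour that still permits 9 edges overall, or leave it unmatched if none does
lex-smallest matching: {2-0, 3-10, 4-20, 6-7, 8-1, 9-5, 11-12, 17-15, 22-14}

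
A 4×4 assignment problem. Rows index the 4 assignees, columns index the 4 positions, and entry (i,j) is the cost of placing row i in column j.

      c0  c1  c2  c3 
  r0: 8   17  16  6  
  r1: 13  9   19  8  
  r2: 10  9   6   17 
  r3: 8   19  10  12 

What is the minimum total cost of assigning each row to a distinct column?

optimal assignment: row0→col3 (cost 6), row1→col1 (cost 9), row2→col2 (cost 6), row3→col0 (cost 8)
total = 6 + 9 + 6 + 8 = 29

Minimum assignment cost: 29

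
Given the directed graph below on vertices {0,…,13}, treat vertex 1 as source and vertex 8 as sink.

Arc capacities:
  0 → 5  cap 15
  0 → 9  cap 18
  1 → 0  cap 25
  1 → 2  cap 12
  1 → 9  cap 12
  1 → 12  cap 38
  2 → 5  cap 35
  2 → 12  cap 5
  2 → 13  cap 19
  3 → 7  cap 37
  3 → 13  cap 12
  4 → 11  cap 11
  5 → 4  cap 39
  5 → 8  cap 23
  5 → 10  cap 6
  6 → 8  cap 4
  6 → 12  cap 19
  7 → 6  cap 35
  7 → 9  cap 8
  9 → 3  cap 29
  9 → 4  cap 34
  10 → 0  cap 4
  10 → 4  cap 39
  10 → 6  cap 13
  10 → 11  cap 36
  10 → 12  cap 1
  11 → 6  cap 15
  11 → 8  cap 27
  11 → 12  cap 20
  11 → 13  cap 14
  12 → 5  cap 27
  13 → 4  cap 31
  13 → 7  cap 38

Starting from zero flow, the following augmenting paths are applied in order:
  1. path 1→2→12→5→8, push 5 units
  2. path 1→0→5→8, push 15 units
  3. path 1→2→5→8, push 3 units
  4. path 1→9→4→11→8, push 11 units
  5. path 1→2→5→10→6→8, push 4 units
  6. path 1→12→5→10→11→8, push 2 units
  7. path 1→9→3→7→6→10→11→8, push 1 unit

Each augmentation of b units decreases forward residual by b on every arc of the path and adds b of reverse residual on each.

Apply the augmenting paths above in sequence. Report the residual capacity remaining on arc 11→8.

after path 1 (1→2→12→5→8, push 5): res(11,8)=27
after path 2 (1→0→5→8, push 15): res(11,8)=27
after path 3 (1→2→5→8, push 3): res(11,8)=27
after path 4 (1→9→4→11→8, push 11): res(11,8)=16
after path 5 (1→2→5→10→6→8, push 4): res(11,8)=16
after path 6 (1→12→5→10→11→8, push 2): res(11,8)=14
after path 7 (1→9→3→7→6→10→11→8, push 1): res(11,8)=13

Residual capacity of (11,8): 13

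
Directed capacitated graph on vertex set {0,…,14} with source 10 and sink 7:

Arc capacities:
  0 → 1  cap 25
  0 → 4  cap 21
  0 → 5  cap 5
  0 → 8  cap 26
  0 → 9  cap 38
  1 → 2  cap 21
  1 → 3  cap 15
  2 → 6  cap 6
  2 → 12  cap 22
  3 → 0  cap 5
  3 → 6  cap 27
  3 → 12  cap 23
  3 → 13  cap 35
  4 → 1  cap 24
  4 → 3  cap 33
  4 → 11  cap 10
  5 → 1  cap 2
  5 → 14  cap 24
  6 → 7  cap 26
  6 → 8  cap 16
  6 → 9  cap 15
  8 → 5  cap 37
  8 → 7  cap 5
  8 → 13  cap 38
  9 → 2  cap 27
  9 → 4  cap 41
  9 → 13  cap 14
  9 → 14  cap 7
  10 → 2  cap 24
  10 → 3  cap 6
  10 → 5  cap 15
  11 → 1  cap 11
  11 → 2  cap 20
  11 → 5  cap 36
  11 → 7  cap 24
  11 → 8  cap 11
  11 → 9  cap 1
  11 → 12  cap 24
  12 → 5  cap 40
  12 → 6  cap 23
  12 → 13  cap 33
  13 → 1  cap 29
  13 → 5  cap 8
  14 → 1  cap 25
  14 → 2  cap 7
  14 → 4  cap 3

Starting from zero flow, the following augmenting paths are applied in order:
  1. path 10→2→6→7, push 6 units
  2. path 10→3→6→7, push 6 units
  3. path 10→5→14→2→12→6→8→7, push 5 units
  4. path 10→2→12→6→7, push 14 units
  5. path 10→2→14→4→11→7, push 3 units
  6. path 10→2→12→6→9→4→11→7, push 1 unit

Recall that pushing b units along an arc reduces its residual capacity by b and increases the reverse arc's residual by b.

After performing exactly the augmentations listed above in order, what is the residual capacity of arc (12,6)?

after path 1 (10→2→6→7, push 6): res(12,6)=23
after path 2 (10→3→6→7, push 6): res(12,6)=23
after path 3 (10→5→14→2→12→6→8→7, push 5): res(12,6)=18
after path 4 (10→2→12→6→7, push 14): res(12,6)=4
after path 5 (10→2→14→4→11→7, push 3): res(12,6)=4
after path 6 (10→2→12→6→9→4→11→7, push 1): res(12,6)=3

Residual capacity of (12,6): 3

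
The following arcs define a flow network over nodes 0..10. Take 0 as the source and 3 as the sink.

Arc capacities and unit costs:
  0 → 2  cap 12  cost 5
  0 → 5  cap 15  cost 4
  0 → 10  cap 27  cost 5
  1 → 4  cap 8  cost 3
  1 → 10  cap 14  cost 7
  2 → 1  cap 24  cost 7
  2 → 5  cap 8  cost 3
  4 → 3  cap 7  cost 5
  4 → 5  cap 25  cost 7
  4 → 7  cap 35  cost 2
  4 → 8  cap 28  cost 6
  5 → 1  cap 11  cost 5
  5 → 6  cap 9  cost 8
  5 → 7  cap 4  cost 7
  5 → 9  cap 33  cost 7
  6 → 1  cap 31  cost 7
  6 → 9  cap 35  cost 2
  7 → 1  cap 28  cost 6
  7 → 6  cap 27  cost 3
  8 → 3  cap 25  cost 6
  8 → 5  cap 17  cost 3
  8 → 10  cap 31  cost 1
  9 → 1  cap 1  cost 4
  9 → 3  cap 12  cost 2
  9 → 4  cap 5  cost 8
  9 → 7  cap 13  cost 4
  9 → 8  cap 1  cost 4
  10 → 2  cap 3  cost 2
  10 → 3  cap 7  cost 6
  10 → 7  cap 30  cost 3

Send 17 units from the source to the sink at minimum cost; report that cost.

Minimum cost for 17 units: 207

shortest-cost path #1: 0→10→3 push 7 @ unit cost 11 (adds 77)
shortest-cost path #2: 0→5→9→3 push 10 @ unit cost 13 (adds 130)
total cost = 207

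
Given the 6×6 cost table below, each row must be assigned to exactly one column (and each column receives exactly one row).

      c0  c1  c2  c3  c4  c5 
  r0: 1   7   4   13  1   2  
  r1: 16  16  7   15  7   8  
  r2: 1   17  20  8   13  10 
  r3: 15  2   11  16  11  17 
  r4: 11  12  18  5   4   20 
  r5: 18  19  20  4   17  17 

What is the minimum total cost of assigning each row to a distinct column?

Minimum assignment cost: 20

optimal assignment: row0→col5 (cost 2), row1→col2 (cost 7), row2→col0 (cost 1), row3→col1 (cost 2), row4→col4 (cost 4), row5→col3 (cost 4)
total = 2 + 7 + 1 + 2 + 4 + 4 = 20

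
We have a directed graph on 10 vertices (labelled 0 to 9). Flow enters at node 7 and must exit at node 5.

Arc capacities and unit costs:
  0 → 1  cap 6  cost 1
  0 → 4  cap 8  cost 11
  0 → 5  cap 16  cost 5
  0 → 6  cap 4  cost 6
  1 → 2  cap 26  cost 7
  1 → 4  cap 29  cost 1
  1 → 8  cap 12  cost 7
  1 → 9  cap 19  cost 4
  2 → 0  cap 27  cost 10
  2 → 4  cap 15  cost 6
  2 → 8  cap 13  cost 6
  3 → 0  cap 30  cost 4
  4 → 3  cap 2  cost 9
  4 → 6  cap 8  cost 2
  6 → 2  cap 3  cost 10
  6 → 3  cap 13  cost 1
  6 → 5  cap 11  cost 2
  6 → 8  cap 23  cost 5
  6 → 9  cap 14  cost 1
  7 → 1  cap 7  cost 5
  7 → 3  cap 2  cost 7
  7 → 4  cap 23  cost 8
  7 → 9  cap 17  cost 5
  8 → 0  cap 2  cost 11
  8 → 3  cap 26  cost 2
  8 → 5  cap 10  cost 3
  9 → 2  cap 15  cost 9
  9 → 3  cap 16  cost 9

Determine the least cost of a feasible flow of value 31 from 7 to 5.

shortest-cost path #1: 7→1→4→6→5 push 7 @ unit cost 10 (adds 70)
shortest-cost path #2: 7→4→6→5 push 1 @ unit cost 12 (adds 12)
shortest-cost path #3: 7→3→0→5 push 2 @ unit cost 16 (adds 32)
shortest-cost path #4: 7→4→1→8→5 push 7 @ unit cost 17 (adds 119)
shortest-cost path #5: 7→9→2→8→5 push 3 @ unit cost 23 (adds 69)
shortest-cost path #6: 7→9→3→0→5 push 11 @ unit cost 23 (adds 253)
total cost = 555

Minimum cost for 31 units: 555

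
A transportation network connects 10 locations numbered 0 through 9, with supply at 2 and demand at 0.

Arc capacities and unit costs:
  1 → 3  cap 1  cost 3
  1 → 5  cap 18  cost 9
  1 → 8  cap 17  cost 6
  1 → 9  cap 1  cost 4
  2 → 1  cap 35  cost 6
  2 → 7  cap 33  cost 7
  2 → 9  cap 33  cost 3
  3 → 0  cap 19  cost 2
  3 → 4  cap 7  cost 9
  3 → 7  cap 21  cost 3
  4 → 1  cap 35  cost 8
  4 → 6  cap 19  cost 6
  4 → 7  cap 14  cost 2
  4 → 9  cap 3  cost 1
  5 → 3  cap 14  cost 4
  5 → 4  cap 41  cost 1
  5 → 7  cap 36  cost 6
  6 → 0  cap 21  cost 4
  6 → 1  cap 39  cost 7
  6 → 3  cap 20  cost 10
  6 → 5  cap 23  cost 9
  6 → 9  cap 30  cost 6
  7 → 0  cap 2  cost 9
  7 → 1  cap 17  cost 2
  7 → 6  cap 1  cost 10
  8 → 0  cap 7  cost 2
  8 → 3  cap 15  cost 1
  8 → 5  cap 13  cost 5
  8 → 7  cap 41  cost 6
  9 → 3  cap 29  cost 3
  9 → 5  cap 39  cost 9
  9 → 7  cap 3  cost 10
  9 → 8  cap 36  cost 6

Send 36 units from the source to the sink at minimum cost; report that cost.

Minimum cost for 36 units: 443

shortest-cost path #1: 2→9→3→0 push 19 @ unit cost 8 (adds 152)
shortest-cost path #2: 2→9→8→0 push 7 @ unit cost 11 (adds 77)
shortest-cost path #3: 2→7→0 push 2 @ unit cost 16 (adds 32)
shortest-cost path #4: 2→7→6→0 push 1 @ unit cost 21 (adds 21)
shortest-cost path #5: 2→9→5→4→6→0 push 7 @ unit cost 23 (adds 161)
total cost = 443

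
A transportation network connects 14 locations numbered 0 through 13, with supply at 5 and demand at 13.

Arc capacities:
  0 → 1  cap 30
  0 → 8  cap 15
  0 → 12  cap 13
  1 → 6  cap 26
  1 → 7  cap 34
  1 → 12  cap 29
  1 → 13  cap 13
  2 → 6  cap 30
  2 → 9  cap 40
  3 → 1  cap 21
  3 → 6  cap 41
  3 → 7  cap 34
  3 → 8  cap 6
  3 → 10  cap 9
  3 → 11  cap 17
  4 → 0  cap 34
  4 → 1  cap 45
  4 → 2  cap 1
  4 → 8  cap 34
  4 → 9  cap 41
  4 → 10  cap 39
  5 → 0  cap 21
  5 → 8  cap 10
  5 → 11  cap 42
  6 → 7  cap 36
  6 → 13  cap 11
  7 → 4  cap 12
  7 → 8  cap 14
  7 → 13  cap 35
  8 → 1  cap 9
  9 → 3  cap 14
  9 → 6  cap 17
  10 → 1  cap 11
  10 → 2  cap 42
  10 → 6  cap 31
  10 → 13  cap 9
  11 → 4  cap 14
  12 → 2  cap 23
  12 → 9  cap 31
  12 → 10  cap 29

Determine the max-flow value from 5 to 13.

Maximum flow value: 44

augment #1: 5→0→1→13 bottleneck 13, total now 13
augment #2: 5→0→1→6→13 bottleneck 8, total now 21
augment #3: 5→8→1→6→13 bottleneck 3, total now 24
augment #4: 5→8→1→7→13 bottleneck 6, total now 30
augment #5: 5→11→4→10→13 bottleneck 9, total now 39
augment #6: 5→11→4→1→7→13 bottleneck 5, total now 44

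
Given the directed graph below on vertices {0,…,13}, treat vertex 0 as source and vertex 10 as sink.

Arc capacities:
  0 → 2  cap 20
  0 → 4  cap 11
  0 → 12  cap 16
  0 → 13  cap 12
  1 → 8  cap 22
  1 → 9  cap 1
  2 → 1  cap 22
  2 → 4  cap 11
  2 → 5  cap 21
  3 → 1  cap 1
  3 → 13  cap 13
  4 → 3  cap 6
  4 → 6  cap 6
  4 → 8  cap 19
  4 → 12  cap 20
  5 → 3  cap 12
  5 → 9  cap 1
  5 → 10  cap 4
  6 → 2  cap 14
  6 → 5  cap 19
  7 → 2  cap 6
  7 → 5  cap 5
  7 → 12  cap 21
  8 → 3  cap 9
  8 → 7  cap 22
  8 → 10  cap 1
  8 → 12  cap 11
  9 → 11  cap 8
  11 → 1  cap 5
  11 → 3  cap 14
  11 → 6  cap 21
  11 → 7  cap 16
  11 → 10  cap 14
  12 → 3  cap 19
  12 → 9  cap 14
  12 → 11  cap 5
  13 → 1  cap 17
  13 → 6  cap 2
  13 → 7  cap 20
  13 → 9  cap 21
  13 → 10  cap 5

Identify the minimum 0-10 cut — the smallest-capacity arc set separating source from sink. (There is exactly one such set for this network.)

Min-cut arcs: {(5,10), (8,10), (9,11), (12,11), (13,10)} (total capacity 23)

augment #1: 0→13→10 push 5
augment #2: 0→2→5→10 push 4
augment #3: 0→4→8→10 push 1
augment #4: 0→12→11→10 push 5
augment #5: 0→12→9→11→10 push 8
max flow = 23; residual-reachable set from 0 gives S-side
cut edges (S→T): {(5,10), (8,10), (9,11), (12,11), (13,10)} total cap 23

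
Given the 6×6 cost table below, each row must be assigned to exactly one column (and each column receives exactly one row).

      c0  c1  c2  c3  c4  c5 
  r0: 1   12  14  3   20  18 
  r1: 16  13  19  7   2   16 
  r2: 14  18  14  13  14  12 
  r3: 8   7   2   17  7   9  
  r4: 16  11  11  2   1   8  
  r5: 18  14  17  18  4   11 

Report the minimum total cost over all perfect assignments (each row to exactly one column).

optimal assignment: row0→col0 (cost 1), row1→col4 (cost 2), row2→col5 (cost 12), row3→col2 (cost 2), row4→col3 (cost 2), row5→col1 (cost 14)
total = 1 + 2 + 12 + 2 + 2 + 14 = 33

Minimum assignment cost: 33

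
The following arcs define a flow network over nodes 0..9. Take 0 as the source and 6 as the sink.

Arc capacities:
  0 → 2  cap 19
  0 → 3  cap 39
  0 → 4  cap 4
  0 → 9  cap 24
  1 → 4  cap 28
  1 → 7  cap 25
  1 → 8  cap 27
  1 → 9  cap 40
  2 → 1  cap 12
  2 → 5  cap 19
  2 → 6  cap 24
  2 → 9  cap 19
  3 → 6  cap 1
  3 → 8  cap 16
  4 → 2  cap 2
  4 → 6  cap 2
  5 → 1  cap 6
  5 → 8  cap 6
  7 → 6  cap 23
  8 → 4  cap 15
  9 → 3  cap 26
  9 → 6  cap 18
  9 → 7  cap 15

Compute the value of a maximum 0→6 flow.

Maximum flow value: 48

augment #1: 0→2→6 bottleneck 19, total now 19
augment #2: 0→3→6 bottleneck 1, total now 20
augment #3: 0→4→6 bottleneck 2, total now 22
augment #4: 0→9→6 bottleneck 18, total now 40
augment #5: 0→4→2→6 bottleneck 2, total now 42
augment #6: 0→9→7→6 bottleneck 6, total now 48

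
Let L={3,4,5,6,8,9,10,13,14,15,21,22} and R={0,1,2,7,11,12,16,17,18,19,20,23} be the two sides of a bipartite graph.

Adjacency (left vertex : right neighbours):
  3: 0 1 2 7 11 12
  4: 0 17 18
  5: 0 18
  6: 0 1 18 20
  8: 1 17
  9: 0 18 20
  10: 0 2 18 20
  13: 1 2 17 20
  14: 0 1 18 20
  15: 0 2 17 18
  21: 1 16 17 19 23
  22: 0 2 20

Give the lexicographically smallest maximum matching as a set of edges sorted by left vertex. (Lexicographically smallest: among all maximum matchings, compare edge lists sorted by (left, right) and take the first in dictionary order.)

|M| = 8 (so the lex-smallest maximum matching has 8 edges)
process left vertices in ascending order; for each, take the smallest-labelled available neighbour that still permits 8 edges overall, or leave it unmatched if none does
lex-smallest matching: {3-7, 4-0, 5-18, 6-1, 8-17, 9-20, 10-2, 21-16}

Lex-smallest maximum matching: {(3,7), (4,0), (5,18), (6,1), (8,17), (9,20), (10,2), (21,16)}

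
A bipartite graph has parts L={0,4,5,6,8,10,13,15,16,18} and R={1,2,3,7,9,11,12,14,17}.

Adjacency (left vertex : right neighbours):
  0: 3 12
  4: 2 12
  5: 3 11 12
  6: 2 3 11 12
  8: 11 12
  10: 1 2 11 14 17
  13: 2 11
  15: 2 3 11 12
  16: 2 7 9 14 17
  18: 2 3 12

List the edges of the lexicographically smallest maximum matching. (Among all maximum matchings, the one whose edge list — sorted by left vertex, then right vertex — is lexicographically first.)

|M| = 6 (so the lex-smallest maximum matching has 6 edges)
process left vertices in ascending order; for each, take the smallest-labelled available neighbour that still permits 6 edges overall, or leave it unmatched if none does
lex-smallest matching: {0-3, 4-2, 5-11, 6-12, 10-1, 16-7}

Lex-smallest maximum matching: {(0,3), (4,2), (5,11), (6,12), (10,1), (16,7)}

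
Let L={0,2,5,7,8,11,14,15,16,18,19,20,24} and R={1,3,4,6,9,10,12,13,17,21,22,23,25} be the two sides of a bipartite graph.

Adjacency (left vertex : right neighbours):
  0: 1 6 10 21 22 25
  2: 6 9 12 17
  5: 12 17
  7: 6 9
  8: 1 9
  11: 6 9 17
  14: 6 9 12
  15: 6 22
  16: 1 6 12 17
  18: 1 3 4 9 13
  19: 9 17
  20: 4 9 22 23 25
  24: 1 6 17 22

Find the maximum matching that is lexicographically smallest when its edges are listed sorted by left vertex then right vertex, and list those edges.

Lex-smallest maximum matching: {(0,10), (2,6), (5,12), (7,9), (8,1), (11,17), (15,22), (18,3), (20,4)}

|M| = 9 (so the lex-smallest maximum matching has 9 edges)
process left vertices in ascending order; for each, take the smallest-labelled available neighbour that still permits 9 edges overall, or leave it unmatched if none does
lex-smallest matching: {0-10, 2-6, 5-12, 7-9, 8-1, 11-17, 15-22, 18-3, 20-4}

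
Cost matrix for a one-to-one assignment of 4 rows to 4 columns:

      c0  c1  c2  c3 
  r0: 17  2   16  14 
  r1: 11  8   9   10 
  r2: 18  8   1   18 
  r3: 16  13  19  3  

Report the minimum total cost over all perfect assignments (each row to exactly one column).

Minimum assignment cost: 17

optimal assignment: row0→col1 (cost 2), row1→col0 (cost 11), row2→col2 (cost 1), row3→col3 (cost 3)
total = 2 + 11 + 1 + 3 = 17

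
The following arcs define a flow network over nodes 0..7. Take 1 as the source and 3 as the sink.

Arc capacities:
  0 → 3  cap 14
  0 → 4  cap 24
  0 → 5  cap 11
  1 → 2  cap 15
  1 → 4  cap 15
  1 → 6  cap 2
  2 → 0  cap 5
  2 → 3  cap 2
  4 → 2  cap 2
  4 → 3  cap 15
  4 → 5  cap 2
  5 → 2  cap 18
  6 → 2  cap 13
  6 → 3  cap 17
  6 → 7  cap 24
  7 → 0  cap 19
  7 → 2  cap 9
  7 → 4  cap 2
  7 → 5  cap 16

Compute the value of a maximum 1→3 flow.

Maximum flow value: 24

augment #1: 1→2→3 bottleneck 2, total now 2
augment #2: 1→4→3 bottleneck 15, total now 17
augment #3: 1→6→3 bottleneck 2, total now 19
augment #4: 1→2→0→3 bottleneck 5, total now 24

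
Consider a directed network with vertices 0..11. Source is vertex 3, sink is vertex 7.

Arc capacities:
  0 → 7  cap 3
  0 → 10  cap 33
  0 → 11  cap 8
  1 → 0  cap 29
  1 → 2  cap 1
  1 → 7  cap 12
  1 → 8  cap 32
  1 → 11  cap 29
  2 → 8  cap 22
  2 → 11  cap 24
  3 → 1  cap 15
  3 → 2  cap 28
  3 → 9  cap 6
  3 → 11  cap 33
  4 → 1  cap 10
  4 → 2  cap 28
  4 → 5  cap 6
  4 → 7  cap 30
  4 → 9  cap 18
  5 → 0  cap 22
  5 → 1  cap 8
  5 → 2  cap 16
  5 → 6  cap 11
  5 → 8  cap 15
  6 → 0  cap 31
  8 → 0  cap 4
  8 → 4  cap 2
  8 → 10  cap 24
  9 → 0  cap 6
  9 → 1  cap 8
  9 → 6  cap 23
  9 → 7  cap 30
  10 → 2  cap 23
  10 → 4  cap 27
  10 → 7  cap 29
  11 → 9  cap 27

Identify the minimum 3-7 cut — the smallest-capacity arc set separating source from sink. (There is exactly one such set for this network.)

Min-cut arcs: {(2,8), (3,1), (3,9), (11,9)} (total capacity 70)

augment #1: 3→1→7 push 12
augment #2: 3→9→7 push 6
augment #3: 3→1→0→7 push 3
augment #4: 3→11→9→7 push 24
augment #5: 3→2→8→4→7 push 2
augment #6: 3→2→8→10→7 push 20
augment #7: 3→11→9→0→10→7 push 3
max flow = 70; residual-reachable set from 3 gives S-side
cut edges (S→T): {(2,8), (3,1), (3,9), (11,9)} total cap 70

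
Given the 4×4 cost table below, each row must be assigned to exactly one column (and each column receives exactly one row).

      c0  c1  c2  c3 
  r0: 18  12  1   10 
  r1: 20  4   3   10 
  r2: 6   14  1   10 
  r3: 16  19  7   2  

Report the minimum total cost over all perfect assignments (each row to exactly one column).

optimal assignment: row0→col2 (cost 1), row1→col1 (cost 4), row2→col0 (cost 6), row3→col3 (cost 2)
total = 1 + 4 + 6 + 2 = 13

Minimum assignment cost: 13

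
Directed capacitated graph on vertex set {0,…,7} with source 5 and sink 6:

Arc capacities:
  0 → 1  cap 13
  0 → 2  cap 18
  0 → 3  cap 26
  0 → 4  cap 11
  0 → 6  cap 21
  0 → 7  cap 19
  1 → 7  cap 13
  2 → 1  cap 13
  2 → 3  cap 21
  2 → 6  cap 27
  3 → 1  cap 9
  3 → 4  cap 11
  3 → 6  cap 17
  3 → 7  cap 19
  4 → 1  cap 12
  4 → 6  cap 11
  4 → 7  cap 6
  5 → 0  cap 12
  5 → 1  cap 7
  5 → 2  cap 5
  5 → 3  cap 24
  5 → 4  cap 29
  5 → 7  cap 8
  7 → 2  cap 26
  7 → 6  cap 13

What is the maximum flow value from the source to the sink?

augment #1: 5→0→6 bottleneck 12, total now 12
augment #2: 5→2→6 bottleneck 5, total now 17
augment #3: 5→3→6 bottleneck 17, total now 34
augment #4: 5→4→6 bottleneck 11, total now 45
augment #5: 5→7→6 bottleneck 8, total now 53
augment #6: 5→1→7→6 bottleneck 5, total now 58
augment #7: 5→1→7→2→6 bottleneck 2, total now 60
augment #8: 5→3→7→2→6 bottleneck 7, total now 67
augment #9: 5→4→7→2→6 bottleneck 6, total now 73
augment #10: 5→4→1→7→2→6 bottleneck 6, total now 79

Maximum flow value: 79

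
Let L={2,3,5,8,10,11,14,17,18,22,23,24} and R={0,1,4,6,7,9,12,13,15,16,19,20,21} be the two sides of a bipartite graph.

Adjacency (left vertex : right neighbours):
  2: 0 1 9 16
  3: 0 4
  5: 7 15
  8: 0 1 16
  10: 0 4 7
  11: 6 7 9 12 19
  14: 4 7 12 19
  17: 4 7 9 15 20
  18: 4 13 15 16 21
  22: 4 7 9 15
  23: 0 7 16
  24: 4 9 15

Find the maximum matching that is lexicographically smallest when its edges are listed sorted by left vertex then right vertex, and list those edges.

Lex-smallest maximum matching: {(2,0), (3,4), (5,7), (8,1), (11,6), (14,12), (17,20), (18,13), (22,9), (23,16), (24,15)}

|M| = 11 (so the lex-smallest maximum matching has 11 edges)
process left vertices in ascending order; for each, take the smallest-labelled available neighbour that still permits 11 edges overall, or leave it unmatched if none does
lex-smallest matching: {2-0, 3-4, 5-7, 8-1, 11-6, 14-12, 17-20, 18-13, 22-9, 23-16, 24-15}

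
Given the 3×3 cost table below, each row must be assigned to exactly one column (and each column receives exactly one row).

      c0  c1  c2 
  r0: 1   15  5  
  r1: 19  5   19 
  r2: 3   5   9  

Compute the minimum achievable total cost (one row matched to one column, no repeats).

optimal assignment: row0→col2 (cost 5), row1→col1 (cost 5), row2→col0 (cost 3)
total = 5 + 5 + 3 = 13

Minimum assignment cost: 13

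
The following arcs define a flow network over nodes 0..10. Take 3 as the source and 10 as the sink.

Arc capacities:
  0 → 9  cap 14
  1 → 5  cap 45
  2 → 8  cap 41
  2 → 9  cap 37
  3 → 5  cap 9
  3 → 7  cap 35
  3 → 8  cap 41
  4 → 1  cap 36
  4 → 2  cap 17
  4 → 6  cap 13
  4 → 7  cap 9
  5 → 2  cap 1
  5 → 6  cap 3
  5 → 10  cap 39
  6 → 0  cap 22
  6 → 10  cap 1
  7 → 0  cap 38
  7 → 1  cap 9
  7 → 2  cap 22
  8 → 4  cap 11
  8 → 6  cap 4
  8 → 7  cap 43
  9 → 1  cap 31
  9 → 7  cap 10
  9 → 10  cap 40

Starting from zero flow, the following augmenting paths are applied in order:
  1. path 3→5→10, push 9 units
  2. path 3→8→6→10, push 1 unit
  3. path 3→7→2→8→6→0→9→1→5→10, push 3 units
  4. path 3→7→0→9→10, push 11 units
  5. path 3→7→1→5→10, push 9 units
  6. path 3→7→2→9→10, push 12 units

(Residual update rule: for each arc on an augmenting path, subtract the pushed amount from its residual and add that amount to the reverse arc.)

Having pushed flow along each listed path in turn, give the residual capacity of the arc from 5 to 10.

after path 1 (3→5→10, push 9): res(5,10)=30
after path 2 (3→8→6→10, push 1): res(5,10)=30
after path 3 (3→7→2→8→6→0→9→1→5→10, push 3): res(5,10)=27
after path 4 (3→7→0→9→10, push 11): res(5,10)=27
after path 5 (3→7→1→5→10, push 9): res(5,10)=18
after path 6 (3→7→2→9→10, push 12): res(5,10)=18

Residual capacity of (5,10): 18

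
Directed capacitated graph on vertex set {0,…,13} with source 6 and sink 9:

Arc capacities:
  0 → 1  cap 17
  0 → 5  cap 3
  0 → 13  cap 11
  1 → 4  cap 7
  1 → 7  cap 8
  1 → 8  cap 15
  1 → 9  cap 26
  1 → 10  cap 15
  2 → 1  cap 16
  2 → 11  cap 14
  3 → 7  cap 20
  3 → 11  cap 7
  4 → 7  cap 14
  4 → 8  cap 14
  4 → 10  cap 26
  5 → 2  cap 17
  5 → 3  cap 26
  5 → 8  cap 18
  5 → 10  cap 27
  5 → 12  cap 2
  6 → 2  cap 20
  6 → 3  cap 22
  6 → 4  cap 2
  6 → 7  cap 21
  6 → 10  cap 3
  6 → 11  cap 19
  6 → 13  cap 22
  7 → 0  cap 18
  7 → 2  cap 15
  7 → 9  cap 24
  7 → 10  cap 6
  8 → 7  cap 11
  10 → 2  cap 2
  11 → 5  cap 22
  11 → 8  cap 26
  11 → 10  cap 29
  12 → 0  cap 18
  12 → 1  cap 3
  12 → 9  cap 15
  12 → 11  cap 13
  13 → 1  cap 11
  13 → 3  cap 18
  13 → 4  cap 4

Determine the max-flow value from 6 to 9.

augment #1: 6→7→9 bottleneck 21, total now 21
augment #2: 6→2→1→9 bottleneck 16, total now 37
augment #3: 6→3→7→9 bottleneck 3, total now 40
augment #4: 6→13→1→9 bottleneck 10, total now 50
augment #5: 6→11→5→12→9 bottleneck 2, total now 52

Maximum flow value: 52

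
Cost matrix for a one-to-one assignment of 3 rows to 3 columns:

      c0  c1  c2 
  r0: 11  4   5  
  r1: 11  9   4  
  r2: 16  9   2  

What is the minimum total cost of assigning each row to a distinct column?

Minimum assignment cost: 17

optimal assignment: row0→col1 (cost 4), row1→col0 (cost 11), row2→col2 (cost 2)
total = 4 + 11 + 2 = 17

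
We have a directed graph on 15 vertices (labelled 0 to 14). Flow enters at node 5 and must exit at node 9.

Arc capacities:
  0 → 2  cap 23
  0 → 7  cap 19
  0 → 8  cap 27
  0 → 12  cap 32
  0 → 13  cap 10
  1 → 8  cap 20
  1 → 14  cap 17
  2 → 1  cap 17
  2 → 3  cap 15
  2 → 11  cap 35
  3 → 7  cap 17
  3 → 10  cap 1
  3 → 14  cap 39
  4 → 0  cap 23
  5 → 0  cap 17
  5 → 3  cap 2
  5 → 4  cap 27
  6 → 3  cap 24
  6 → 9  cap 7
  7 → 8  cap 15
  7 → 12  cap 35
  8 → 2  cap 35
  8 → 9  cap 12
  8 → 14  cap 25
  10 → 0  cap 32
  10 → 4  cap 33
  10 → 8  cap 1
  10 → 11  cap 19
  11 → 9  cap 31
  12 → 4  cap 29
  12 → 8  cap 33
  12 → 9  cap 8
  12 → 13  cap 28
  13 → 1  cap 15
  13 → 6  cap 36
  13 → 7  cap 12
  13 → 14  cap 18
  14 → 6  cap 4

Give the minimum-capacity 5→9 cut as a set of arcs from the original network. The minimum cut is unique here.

Min-cut arcs: {(4,0), (5,0), (5,3)} (total capacity 42)

augment #1: 5→0→8→9 push 12
augment #2: 5→0→12→9 push 5
augment #3: 5→3→7→12→9 push 2
augment #4: 5→4→0→12→9 push 1
augment #5: 5→4→0→2→11→9 push 22
max flow = 42; residual-reachable set from 5 gives S-side
cut edges (S→T): {(4,0), (5,0), (5,3)} total cap 42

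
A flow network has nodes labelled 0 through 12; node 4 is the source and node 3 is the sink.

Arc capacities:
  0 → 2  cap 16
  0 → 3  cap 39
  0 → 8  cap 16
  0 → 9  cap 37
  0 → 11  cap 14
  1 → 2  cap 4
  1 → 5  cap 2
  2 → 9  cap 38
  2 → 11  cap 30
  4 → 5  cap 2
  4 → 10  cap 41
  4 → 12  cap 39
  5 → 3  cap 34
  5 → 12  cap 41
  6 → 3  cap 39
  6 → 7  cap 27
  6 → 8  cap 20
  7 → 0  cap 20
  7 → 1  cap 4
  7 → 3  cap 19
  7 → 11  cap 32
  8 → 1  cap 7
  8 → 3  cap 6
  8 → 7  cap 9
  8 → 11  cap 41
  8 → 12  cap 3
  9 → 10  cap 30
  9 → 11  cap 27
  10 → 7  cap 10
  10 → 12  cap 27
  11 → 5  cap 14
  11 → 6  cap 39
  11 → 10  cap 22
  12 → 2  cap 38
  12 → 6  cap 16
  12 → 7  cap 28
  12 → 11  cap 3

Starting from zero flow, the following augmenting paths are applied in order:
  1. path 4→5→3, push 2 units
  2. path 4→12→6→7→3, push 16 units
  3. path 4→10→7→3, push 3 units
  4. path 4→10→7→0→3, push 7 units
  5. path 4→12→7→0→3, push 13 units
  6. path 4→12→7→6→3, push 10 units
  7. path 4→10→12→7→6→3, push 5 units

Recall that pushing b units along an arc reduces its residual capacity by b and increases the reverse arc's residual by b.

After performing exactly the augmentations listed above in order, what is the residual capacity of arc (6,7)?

Residual capacity of (6,7): 26

after path 1 (4→5→3, push 2): res(6,7)=27
after path 2 (4→12→6→7→3, push 16): res(6,7)=11
after path 3 (4→10→7→3, push 3): res(6,7)=11
after path 4 (4→10→7→0→3, push 7): res(6,7)=11
after path 5 (4→12→7→0→3, push 13): res(6,7)=11
after path 6 (4→12→7→6→3, push 10): res(6,7)=21
after path 7 (4→10→12→7→6→3, push 5): res(6,7)=26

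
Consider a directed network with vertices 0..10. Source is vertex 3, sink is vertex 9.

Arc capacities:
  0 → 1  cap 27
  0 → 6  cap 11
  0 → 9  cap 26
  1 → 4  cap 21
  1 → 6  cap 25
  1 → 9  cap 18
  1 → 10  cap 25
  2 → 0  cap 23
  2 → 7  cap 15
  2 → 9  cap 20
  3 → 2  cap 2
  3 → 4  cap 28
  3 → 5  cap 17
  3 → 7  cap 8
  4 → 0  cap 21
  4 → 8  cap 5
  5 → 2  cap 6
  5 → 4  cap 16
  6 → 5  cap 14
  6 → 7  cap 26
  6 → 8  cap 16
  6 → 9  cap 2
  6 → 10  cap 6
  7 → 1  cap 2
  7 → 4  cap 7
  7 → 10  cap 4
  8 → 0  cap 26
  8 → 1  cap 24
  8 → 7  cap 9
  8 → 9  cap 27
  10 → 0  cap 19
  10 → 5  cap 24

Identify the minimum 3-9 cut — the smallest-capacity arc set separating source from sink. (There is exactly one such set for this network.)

augment #1: 3→2→9 push 2
augment #2: 3→4→0→9 push 21
augment #3: 3→4→8→9 push 5
augment #4: 3→5→2→9 push 6
augment #5: 3→7→1→9 push 2
augment #6: 3→7→10→0→9 push 4
max flow = 40; residual-reachable set from 3 gives S-side
cut edges (S→T): {(3,2), (4,0), (4,8), (5,2), (7,1), (7,10)} total cap 40

Min-cut arcs: {(3,2), (4,0), (4,8), (5,2), (7,1), (7,10)} (total capacity 40)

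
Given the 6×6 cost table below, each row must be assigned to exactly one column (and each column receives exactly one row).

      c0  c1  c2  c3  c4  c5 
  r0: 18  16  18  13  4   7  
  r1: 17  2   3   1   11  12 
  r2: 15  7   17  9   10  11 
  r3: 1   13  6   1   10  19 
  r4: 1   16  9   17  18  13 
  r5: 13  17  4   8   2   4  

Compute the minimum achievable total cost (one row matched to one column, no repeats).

Minimum assignment cost: 20

optimal assignment: row0→col4 (cost 4), row1→col2 (cost 3), row2→col1 (cost 7), row3→col3 (cost 1), row4→col0 (cost 1), row5→col5 (cost 4)
total = 4 + 3 + 7 + 1 + 1 + 4 = 20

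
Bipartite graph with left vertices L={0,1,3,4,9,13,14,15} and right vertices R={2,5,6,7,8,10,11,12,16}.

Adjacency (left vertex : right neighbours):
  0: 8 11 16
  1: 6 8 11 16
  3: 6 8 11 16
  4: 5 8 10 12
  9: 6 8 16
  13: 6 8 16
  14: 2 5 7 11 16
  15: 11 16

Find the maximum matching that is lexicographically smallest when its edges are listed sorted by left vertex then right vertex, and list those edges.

|M| = 6 (so the lex-smallest maximum matching has 6 edges)
process left vertices in ascending order; for each, take the smallest-labelled available neighbour that still permits 6 edges overall, or leave it unmatched if none does
lex-smallest matching: {0-8, 1-6, 3-11, 4-5, 9-16, 14-2}

Lex-smallest maximum matching: {(0,8), (1,6), (3,11), (4,5), (9,16), (14,2)}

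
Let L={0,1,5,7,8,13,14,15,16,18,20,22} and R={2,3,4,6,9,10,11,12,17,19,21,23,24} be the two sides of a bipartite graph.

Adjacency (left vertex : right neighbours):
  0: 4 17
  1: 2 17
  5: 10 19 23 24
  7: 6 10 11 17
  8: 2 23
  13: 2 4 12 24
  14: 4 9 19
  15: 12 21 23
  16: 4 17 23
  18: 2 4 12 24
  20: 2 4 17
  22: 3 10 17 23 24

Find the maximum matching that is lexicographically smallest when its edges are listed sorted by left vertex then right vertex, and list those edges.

|M| = 11 (so the lex-smallest maximum matching has 11 edges)
process left vertices in ascending order; for each, take the smallest-labelled available neighbour that still permits 11 edges overall, or leave it unmatched if none does
lex-smallest matching: {0-4, 1-2, 5-10, 7-6, 8-23, 13-12, 14-9, 15-21, 16-17, 18-24, 22-3}

Lex-smallest maximum matching: {(0,4), (1,2), (5,10), (7,6), (8,23), (13,12), (14,9), (15,21), (16,17), (18,24), (22,3)}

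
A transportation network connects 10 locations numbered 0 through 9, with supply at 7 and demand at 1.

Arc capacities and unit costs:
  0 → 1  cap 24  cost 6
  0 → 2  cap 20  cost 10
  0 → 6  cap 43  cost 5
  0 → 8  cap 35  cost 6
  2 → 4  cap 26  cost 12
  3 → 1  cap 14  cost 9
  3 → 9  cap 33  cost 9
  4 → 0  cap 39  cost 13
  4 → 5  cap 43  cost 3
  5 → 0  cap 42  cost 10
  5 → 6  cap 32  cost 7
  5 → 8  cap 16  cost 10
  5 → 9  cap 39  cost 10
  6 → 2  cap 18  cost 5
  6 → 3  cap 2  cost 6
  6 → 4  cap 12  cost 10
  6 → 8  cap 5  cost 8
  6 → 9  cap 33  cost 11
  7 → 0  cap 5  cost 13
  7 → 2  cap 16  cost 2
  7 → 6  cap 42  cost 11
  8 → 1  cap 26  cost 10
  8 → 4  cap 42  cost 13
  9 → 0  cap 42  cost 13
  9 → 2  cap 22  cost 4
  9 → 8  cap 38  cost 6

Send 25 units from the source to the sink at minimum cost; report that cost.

Minimum cost for 25 units: 721

shortest-cost path #1: 7→0→1 push 5 @ unit cost 19 (adds 95)
shortest-cost path #2: 7→6→3→1 push 2 @ unit cost 26 (adds 52)
shortest-cost path #3: 7→6→8→1 push 5 @ unit cost 29 (adds 145)
shortest-cost path #4: 7→2→4→0→1 push 13 @ unit cost 33 (adds 429)
total cost = 721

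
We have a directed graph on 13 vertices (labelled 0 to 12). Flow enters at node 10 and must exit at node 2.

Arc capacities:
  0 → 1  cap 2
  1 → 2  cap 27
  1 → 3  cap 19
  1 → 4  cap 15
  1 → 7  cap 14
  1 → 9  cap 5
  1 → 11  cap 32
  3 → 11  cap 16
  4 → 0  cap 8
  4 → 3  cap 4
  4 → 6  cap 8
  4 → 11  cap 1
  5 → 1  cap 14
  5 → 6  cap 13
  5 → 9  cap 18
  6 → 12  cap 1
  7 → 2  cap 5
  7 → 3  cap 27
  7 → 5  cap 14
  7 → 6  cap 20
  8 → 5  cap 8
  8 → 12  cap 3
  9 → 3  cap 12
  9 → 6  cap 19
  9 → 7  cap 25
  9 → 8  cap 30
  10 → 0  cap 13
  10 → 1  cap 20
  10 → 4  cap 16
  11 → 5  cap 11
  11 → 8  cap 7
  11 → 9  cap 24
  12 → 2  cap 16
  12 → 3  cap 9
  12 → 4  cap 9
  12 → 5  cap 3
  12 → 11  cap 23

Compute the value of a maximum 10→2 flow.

augment #1: 10→1→2 bottleneck 20, total now 20
augment #2: 10→0→1→2 bottleneck 2, total now 22
augment #3: 10→4→6→12→2 bottleneck 1, total now 23
augment #4: 10→4→11→5→1→2 bottleneck 1, total now 24
augment #5: 10→4→3→11→5→1→2 bottleneck 4, total now 28

Maximum flow value: 28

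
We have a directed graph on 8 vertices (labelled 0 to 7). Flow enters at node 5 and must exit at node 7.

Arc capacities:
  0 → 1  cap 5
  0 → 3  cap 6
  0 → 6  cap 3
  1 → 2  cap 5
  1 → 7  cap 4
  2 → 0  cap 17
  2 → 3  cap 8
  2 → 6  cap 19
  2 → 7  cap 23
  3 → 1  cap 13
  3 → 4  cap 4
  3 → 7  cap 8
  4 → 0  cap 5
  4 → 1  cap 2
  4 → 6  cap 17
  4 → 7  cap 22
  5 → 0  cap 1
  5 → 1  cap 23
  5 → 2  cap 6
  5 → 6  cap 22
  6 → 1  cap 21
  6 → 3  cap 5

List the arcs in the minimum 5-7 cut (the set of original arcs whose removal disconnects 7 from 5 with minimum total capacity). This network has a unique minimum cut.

Min-cut arcs: {(1,2), (1,7), (5,0), (5,2), (6,3)} (total capacity 21)

augment #1: 5→1→7 push 4
augment #2: 5→2→7 push 6
augment #3: 5→0→3→7 push 1
augment #4: 5→1→2→7 push 5
augment #5: 5→6→3→7 push 5
max flow = 21; residual-reachable set from 5 gives S-side
cut edges (S→T): {(1,2), (1,7), (5,0), (5,2), (6,3)} total cap 21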